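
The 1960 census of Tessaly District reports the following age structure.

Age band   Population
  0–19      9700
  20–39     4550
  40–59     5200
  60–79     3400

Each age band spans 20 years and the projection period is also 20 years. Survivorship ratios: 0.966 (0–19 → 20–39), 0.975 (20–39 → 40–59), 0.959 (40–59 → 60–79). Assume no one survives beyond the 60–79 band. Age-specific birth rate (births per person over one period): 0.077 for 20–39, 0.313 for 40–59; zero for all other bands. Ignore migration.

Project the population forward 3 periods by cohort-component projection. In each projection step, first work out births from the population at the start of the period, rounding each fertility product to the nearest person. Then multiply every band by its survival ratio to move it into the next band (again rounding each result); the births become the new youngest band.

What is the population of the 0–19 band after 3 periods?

(Groups numbered youngest = 1 to oldest = 4.)
Period 1:
Births: 4550 * 0.077 = 350  |  5200 * 0.313 = 1628 → total 1978
Group 2: 9700 * 0.966 = 9370
Group 3: 4550 * 0.975 = 4436
Group 4: 5200 * 0.959 = 4987
Population now: 0–19=1978, 20–39=9370, 40–59=4436, 60–79=4987
Period 2:
Births: 9370 * 0.077 = 721  |  4436 * 0.313 = 1388 → total 2109
Group 2: 1978 * 0.966 = 1911
Group 3: 9370 * 0.975 = 9136
Group 4: 4436 * 0.959 = 4254
Population now: 0–19=2109, 20–39=1911, 40–59=9136, 60–79=4254
Period 3:
Births: 1911 * 0.077 = 147  |  9136 * 0.313 = 2860 → total 3007
Group 2: 2109 * 0.966 = 2037
Group 3: 1911 * 0.975 = 1863
Group 4: 9136 * 0.959 = 8761
Population now: 0–19=3007, 20–39=2037, 40–59=1863, 60–79=8761

3007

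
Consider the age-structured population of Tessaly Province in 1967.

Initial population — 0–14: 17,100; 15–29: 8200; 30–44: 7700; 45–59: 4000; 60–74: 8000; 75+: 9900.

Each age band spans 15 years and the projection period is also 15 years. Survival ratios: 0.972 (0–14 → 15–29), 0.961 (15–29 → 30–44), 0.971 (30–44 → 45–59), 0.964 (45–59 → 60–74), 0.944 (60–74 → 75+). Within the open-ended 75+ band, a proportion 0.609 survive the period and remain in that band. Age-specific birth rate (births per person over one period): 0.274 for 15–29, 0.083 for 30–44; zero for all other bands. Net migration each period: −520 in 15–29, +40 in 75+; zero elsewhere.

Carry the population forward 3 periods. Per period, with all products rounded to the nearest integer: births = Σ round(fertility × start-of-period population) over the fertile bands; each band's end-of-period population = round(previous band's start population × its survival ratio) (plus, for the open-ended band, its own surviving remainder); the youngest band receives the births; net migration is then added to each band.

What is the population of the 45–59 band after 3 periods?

15024

Let group 1 be 0–14 through group 6 = 75+.
— Period 1 —
Births: 8200 × 0.274 = 2247  |  7700 × 0.083 = 639 ⇒ total 2886
Group 2: 17100 × 0.972 = 16621
Group 3: 8200 × 0.961 = 7880
Group 4: 7700 × 0.971 = 7477
Group 5: 4000 × 0.964 = 3856
Group 6: 8000 × 0.944 + 9900 × 0.609 = 7552 + 6029 = 13581
Net migration: Group 2 − 520 → 16101; Group 6 + 40 → 13621
Population now: 0–14=2886, 15–29=16101, 30–44=7880, 45–59=7477, 60–74=3856, 75+=13621
— Period 2 —
Births: 16101 × 0.274 = 4412  |  7880 × 0.083 = 654 ⇒ total 5066
Group 2: 2886 × 0.972 = 2805
Group 3: 16101 × 0.961 = 15473
Group 4: 7880 × 0.971 = 7651
Group 5: 7477 × 0.964 = 7208
Group 6: 3856 × 0.944 + 13621 × 0.609 = 3640 + 8295 = 11935
Net migration: Group 2 − 520 → 2285; Group 6 + 40 → 11975
Population now: 0–14=5066, 15–29=2285, 30–44=15473, 45–59=7651, 60–74=7208, 75+=11975
— Period 3 —
Births: 2285 × 0.274 = 626  |  15473 × 0.083 = 1284 ⇒ total 1910
Group 2: 5066 × 0.972 = 4924
Group 3: 2285 × 0.961 = 2196
Group 4: 15473 × 0.971 = 15024
Group 5: 7651 × 0.964 = 7376
Group 6: 7208 × 0.944 + 11975 × 0.609 = 6804 + 7293 = 14097
Net migration: Group 2 − 520 → 4404; Group 6 + 40 → 14137
Population now: 0–14=1910, 15–29=4404, 30–44=2196, 45–59=15024, 60–74=7376, 75+=14137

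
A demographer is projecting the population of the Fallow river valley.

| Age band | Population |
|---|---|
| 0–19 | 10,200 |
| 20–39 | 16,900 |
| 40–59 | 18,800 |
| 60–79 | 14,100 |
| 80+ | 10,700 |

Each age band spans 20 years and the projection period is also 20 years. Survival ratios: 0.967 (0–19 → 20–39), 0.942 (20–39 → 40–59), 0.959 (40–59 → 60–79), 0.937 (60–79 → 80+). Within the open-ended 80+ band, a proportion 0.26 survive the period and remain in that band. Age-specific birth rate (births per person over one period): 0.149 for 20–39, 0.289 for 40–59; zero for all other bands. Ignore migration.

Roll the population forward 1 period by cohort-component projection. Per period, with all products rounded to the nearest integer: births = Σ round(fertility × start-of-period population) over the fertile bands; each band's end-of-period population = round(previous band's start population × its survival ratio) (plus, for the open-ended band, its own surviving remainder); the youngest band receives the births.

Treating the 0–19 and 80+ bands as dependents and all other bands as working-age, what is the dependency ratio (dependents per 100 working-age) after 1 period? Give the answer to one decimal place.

(Groups numbered youngest = 1 to oldest = 5.)
[period 1]
Births: 16900 * 0.149 = 2518 ; 18800 * 0.289 = 5433 — total 7951
Group 2: 10200 * 0.967 = 9863
Group 3: 16900 * 0.942 = 15920
Group 4: 18800 * 0.959 = 18029
Group 5: 14100 * 0.937 + 10700 * 0.26 = 13212 + 2782 = 15994
→ [7951, 9863, 15920, 18029, 15994]
Dependents (band 0–19 + band 80+) = 7951 + 15994 = 23945; working-age = 43812; ratio = 23945/43812 × 100 = 54.7

54.7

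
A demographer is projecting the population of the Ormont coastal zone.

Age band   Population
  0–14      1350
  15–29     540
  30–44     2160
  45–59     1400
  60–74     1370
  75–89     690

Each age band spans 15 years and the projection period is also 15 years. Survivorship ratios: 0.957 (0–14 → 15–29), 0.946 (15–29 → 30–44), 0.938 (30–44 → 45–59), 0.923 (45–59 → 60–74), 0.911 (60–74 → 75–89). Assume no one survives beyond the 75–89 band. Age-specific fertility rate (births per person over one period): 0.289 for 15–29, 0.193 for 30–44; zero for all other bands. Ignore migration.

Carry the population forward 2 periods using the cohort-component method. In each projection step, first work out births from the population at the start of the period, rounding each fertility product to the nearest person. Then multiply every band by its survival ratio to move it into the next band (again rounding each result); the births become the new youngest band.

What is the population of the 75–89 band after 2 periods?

1177

Numbering the bands 1..6 from youngest to oldest:
[period 1]
Births: 540 × 0.289 = 156 ; 2160 × 0.193 = 417 → 573
Band 2: 1350 × 0.957 = 1292
Band 3: 540 × 0.946 = 511
Band 4: 2160 × 0.938 = 2026
Band 5: 1400 × 0.923 = 1292
Band 6: 1370 × 0.911 = 1248
Giving 573 / 1292 / 511 / 2026 / 1292 / 1248.
[period 2]
Births: 1292 × 0.289 = 373 ; 511 × 0.193 = 99 → 472
Band 2: 573 × 0.957 = 548
Band 3: 1292 × 0.946 = 1222
Band 4: 511 × 0.938 = 479
Band 5: 2026 × 0.923 = 1870
Band 6: 1292 × 0.911 = 1177
Giving 472 / 548 / 1222 / 479 / 1870 / 1177.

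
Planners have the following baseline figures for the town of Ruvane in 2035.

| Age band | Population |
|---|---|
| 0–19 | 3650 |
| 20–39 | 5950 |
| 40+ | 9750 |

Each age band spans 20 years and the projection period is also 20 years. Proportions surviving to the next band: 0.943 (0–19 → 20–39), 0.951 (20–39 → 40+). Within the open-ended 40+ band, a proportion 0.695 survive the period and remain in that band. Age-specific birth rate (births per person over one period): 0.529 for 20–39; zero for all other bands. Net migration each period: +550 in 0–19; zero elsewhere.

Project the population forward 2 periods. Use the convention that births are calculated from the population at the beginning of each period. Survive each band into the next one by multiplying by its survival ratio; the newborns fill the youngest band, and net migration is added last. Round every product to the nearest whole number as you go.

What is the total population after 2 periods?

— Period 1 —
Births: 5950 * 0.529 = 3148
20–39: 3650 * 0.943 = 3442
40+: 5950 * 0.951 + 9750 * 0.695 = 5658 + 6776 = 12434
Net migration: 0–19 + 550 → 3698
→ [3698, 3442, 12434]
— Period 2 —
Births: 3442 * 0.529 = 1821
20–39: 3698 * 0.943 = 3487
40+: 3442 * 0.951 + 12434 * 0.695 = 3273 + 8642 = 11915
Net migration: 0–19 + 550 → 2371
→ [2371, 3487, 11915]
Total after period 2: 2371 + 3487 + 11915 = 17773

17773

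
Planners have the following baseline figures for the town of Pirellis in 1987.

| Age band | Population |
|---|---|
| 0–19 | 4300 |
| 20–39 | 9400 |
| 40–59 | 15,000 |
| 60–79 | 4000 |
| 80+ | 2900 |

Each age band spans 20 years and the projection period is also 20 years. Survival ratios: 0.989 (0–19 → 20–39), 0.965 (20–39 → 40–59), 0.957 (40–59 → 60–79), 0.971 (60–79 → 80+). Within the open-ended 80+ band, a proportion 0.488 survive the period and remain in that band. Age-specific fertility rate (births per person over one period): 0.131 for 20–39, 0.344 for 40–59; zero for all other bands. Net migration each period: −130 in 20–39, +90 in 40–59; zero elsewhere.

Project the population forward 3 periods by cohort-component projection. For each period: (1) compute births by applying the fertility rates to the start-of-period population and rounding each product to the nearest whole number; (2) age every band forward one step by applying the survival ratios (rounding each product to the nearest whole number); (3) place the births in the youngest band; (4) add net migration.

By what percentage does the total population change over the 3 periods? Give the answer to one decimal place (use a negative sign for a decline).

(Groups numbered youngest = 1 to oldest = 5.)
Period 1:
Births: 9400 * 0.131 = 1231  |  15000 * 0.344 = 5160 → 6391
Group 2: 4300 * 0.989 = 4253
Group 3: 9400 * 0.965 = 9071
Group 4: 15000 * 0.957 = 14355
Group 5: 4000 * 0.971 + 2900 * 0.488 = 3884 + 1415 = 5299
Net migration: Group 2 − 130 → 4123; Group 3 + 90 → 9161
End of period: [6391, 4123, 9161, 14355, 5299]
Period 2:
Births: 4123 * 0.131 = 540  |  9161 * 0.344 = 3151 → 3691
Group 2: 6391 * 0.989 = 6321
Group 3: 4123 * 0.965 = 3979
Group 4: 9161 * 0.957 = 8767
Group 5: 14355 * 0.971 + 5299 * 0.488 = 13939 + 2586 = 16525
Net migration: Group 2 − 130 → 6191; Group 3 + 90 → 4069
End of period: [3691, 6191, 4069, 8767, 16525]
Period 3:
Births: 6191 * 0.131 = 811  |  4069 * 0.344 = 1400 → 2211
Group 2: 3691 * 0.989 = 3650
Group 3: 6191 * 0.965 = 5974
Group 4: 4069 * 0.957 = 3894
Group 5: 8767 * 0.971 + 16525 * 0.488 = 8513 + 8064 = 16577
Net migration: Group 2 − 130 → 3520; Group 3 + 90 → 6064
End of period: [2211, 3520, 6064, 3894, 16577]
Total: 35600 → 32266; change = -3334; percentage change = -9.4%

-9.4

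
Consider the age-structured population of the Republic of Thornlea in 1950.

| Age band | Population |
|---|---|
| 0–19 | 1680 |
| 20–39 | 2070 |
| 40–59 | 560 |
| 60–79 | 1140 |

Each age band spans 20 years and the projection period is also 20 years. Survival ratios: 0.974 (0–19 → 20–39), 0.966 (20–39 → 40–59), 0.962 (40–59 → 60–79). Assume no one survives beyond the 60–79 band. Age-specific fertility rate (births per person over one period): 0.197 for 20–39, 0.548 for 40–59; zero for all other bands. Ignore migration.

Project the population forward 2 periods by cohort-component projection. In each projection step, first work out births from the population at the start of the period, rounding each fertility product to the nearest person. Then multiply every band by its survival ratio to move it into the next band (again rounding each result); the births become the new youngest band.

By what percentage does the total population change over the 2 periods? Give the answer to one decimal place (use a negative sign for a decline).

3.1

(Bands numbered youngest = 1 to oldest = 4.)
After projecting period 1:
Births: 2070 × 0.197 = 408, 560 × 0.548 = 307 — total 715
Band 2: 1680 × 0.974 = 1636
Band 3: 2070 × 0.966 = 2000
Band 4: 560 × 0.962 = 539
→ [715, 1636, 2000, 539]
After projecting period 2:
Births: 1636 × 0.197 = 322, 2000 × 0.548 = 1096 — total 1418
Band 2: 715 × 0.974 = 696
Band 3: 1636 × 0.966 = 1580
Band 4: 2000 × 0.962 = 1924
→ [1418, 696, 1580, 1924]
Total: 5450 → 5618; change = 168; percentage change = 3.1%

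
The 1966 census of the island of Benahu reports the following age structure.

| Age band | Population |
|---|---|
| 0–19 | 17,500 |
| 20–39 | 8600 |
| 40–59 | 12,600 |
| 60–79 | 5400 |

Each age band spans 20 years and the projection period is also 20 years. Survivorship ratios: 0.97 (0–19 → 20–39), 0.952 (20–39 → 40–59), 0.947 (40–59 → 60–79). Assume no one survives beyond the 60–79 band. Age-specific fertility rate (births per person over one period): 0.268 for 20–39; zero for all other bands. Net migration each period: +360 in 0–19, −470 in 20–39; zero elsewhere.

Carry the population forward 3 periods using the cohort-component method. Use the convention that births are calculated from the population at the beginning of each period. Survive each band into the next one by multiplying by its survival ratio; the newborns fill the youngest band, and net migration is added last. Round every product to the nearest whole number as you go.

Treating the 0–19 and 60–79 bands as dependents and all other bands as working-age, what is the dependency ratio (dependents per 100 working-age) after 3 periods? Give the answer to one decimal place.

Numbering the bands 1..4 from youngest to oldest:
Period 1.
Births: 8600 * 0.268 = 2305
Band 2: 17500 * 0.97 = 16975
Band 3: 8600 * 0.952 = 8187
Band 4: 12600 * 0.947 = 11932
Net migration: Band 1 + 360 → 2665; Band 2 − 470 → 16505
Population now: 0–19=2665, 20–39=16505, 40–59=8187, 60–79=11932
Period 2.
Births: 16505 * 0.268 = 4423
Band 2: 2665 * 0.97 = 2585
Band 3: 16505 * 0.952 = 15713
Band 4: 8187 * 0.947 = 7753
Net migration: Band 1 + 360 → 4783; Band 2 − 470 → 2115
Population now: 0–19=4783, 20–39=2115, 40–59=15713, 60–79=7753
Period 3.
Births: 2115 * 0.268 = 567
Band 2: 4783 * 0.97 = 4640
Band 3: 2115 * 0.952 = 2013
Band 4: 15713 * 0.947 = 14880
Net migration: Band 1 + 360 → 927; Band 2 − 470 → 4170
Population now: 0–19=927, 20–39=4170, 40–59=2013, 60–79=14880
Dependents (band 0–19 + band 60–79) = 927 + 14880 = 15807; working-age = 6183; ratio = 15807/6183 × 100 = 255.7

255.7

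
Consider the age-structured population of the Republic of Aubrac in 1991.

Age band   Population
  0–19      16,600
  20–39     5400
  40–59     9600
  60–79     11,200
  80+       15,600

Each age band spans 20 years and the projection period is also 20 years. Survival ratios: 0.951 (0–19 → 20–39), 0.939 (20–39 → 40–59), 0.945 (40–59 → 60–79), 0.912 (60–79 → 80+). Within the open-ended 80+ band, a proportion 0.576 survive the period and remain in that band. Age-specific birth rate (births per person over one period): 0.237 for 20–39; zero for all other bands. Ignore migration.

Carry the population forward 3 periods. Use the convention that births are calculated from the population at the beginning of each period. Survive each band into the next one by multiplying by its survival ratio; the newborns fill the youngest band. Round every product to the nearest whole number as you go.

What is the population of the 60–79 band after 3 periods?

Call the groups 1 to 5, youngest first.
After projecting period 1:
Births: 5400 × 0.237 = 1280
Group 2: 16600 × 0.951 = 15787
Group 3: 5400 × 0.939 = 5071
Group 4: 9600 × 0.945 = 9072
Group 5: 11200 × 0.912 + 15600 × 0.576 = 10214 + 8986 = 19200
Giving 1280 / 15787 / 5071 / 9072 / 19200.
After projecting period 2:
Births: 15787 × 0.237 = 3742
Group 2: 1280 × 0.951 = 1217
Group 3: 15787 × 0.939 = 14824
Group 4: 5071 × 0.945 = 4792
Group 5: 9072 × 0.912 + 19200 × 0.576 = 8274 + 11059 = 19333
Giving 3742 / 1217 / 14824 / 4792 / 19333.
After projecting period 3:
Births: 1217 × 0.237 = 288
Group 2: 3742 × 0.951 = 3559
Group 3: 1217 × 0.939 = 1143
Group 4: 14824 × 0.945 = 14009
Group 5: 4792 × 0.912 + 19333 × 0.576 = 4370 + 11136 = 15506
Giving 288 / 3559 / 1143 / 14009 / 15506.

14009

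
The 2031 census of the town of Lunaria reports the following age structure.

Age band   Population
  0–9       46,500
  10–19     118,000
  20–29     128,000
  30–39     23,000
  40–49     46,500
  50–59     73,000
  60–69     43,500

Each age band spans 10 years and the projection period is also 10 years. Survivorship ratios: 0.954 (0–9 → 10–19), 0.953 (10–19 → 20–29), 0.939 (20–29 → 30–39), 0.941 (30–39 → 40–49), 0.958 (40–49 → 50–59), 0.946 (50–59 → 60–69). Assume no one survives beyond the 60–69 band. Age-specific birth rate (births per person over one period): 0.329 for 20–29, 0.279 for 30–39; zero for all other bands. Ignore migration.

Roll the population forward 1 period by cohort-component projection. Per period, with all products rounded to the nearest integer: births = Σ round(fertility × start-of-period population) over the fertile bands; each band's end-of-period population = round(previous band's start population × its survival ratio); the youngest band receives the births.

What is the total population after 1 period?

460784

After projecting period 1:
Births: 128000 × 0.329 = 42112  |  23000 × 0.279 = 6417 → total 48529
10–19: 46500 × 0.954 = 44361
20–29: 118000 × 0.953 = 112454
30–39: 128000 × 0.939 = 120192
40–49: 23000 × 0.941 = 21643
50–59: 46500 × 0.958 = 44547
60–69: 73000 × 0.946 = 69058
Giving 48529 / 44361 / 112454 / 120192 / 21643 / 44547 / 69058.
Total after period 1: 48529 + 44361 + 112454 + 120192 + 21643 + 44547 + 69058 = 460784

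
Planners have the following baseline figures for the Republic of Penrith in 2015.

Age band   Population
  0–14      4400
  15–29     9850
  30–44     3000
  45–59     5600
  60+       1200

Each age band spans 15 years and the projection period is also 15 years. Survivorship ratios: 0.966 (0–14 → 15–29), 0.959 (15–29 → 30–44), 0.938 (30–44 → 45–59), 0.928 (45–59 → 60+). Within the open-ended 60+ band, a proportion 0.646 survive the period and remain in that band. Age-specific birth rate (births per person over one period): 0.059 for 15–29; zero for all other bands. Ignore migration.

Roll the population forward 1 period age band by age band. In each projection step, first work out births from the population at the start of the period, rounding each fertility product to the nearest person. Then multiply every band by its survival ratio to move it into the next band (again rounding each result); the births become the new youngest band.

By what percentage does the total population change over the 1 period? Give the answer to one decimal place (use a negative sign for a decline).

-4.1

Let band 1 be 0–14 through band 5 = 60+.
Period 1:
Births: 9850 × 0.059 = 581
Band 2: 4400 × 0.966 = 4250
Band 3: 9850 × 0.959 = 9446
Band 4: 3000 × 0.938 = 2814
Band 5: 5600 × 0.928 + 1200 × 0.646 = 5197 + 775 = 5972
Population now: 0–14=581, 15–29=4250, 30–44=9446, 45–59=2814, 60+=5972
Total: 24050 → 23063; change = -987; percentage change = -4.1%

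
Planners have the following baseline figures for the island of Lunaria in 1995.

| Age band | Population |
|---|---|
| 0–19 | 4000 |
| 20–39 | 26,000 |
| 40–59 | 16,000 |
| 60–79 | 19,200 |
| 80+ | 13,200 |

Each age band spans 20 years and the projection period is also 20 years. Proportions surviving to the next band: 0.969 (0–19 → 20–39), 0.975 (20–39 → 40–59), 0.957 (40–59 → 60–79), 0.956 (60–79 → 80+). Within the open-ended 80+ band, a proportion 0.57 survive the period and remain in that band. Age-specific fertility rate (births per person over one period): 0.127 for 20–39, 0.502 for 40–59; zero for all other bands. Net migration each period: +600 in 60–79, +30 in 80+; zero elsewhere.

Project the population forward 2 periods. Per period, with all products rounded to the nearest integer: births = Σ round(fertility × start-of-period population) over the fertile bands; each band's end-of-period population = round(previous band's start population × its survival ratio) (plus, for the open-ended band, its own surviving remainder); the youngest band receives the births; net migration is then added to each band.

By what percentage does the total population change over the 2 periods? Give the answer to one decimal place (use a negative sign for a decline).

5.7

[period 1]
Births: 26000 * 0.127 = 3302  |  16000 * 0.502 = 8032 → total 11334
20–39: 4000 * 0.969 = 3876
40–59: 26000 * 0.975 = 25350
60–79: 16000 * 0.957 = 15312
80+: 19200 * 0.956 + 13200 * 0.57 = 18355 + 7524 = 25879
Net migration: 60–79 + 600 → 15912; 80+ + 30 → 25909
End of period: [11334, 3876, 25350, 15912, 25909]
[period 2]
Births: 3876 * 0.127 = 492  |  25350 * 0.502 = 12726 → total 13218
20–39: 11334 * 0.969 = 10983
40–59: 3876 * 0.975 = 3779
60–79: 25350 * 0.957 = 24260
80+: 15912 * 0.956 + 25909 * 0.57 = 15212 + 14768 = 29980
Net migration: 60–79 + 600 → 24860; 80+ + 30 → 30010
End of period: [13218, 10983, 3779, 24860, 30010]
Total: 78400 → 82850; change = 4450; percentage change = 5.7%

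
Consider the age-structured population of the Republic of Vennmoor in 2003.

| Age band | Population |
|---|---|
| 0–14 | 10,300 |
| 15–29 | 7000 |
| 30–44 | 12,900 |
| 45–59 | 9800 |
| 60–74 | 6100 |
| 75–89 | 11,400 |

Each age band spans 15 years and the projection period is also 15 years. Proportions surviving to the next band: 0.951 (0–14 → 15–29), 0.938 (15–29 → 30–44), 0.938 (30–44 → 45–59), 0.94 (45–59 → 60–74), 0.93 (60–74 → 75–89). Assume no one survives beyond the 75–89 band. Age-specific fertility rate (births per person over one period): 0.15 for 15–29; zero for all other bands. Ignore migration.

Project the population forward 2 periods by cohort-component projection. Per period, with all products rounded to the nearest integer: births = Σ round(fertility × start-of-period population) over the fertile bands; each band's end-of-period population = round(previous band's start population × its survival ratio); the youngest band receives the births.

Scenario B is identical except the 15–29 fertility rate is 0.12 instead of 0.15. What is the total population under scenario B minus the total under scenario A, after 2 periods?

Call the bands 1 to 6, youngest first.
After projecting period 1:
Births: 7000 × 0.15 = 1050
Band 2: 10300 × 0.951 = 9795
Band 3: 7000 × 0.938 = 6566
Band 4: 12900 × 0.938 = 12100
Band 5: 9800 × 0.94 = 9212
Band 6: 6100 × 0.93 = 5673
Giving 1050 / 9795 / 6566 / 12100 / 9212 / 5673.
After projecting period 2:
Births: 9795 × 0.15 = 1469
Band 2: 1050 × 0.951 = 999
Band 3: 9795 × 0.938 = 9188
Band 4: 6566 × 0.938 = 6159
Band 5: 12100 × 0.94 = 11374
Band 6: 9212 × 0.93 = 8567
Giving 1469 / 999 / 9188 / 6159 / 11374 / 8567.
Scenario A total after 2 periods: 37756
Scenario B projection —
After projecting period 1:
Births: 7000 × 0.12 = 840
Band 2: 10300 × 0.951 = 9795
Band 3: 7000 × 0.938 = 6566
Band 4: 12900 × 0.938 = 12100
Band 5: 9800 × 0.94 = 9212
Band 6: 6100 × 0.93 = 5673
Giving 840 / 9795 / 6566 / 12100 / 9212 / 5673.
After projecting period 2:
Births: 9795 × 0.12 = 1175
Band 2: 840 × 0.951 = 799
Band 3: 9795 × 0.938 = 9188
Band 4: 6566 × 0.938 = 6159
Band 5: 12100 × 0.94 = 11374
Band 6: 9212 × 0.93 = 8567
Giving 1175 / 799 / 9188 / 6159 / 11374 / 8567.
Scenario B total after 2 periods: 37262
Difference B − A = 37262 − 37756 = -494

-494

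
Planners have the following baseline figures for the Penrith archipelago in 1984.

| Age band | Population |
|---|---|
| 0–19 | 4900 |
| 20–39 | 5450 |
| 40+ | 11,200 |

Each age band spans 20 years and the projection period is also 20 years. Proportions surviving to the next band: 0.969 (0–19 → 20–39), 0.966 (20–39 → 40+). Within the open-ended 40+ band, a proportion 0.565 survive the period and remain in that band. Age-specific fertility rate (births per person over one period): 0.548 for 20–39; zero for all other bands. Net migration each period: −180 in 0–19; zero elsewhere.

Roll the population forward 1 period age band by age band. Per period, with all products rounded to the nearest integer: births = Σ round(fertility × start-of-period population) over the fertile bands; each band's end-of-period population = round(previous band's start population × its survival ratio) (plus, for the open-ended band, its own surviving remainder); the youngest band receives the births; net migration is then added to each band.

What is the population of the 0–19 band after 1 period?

2807

Numbering the bands 1..3 from youngest to oldest:
Period 1:
Births: 5450 × 0.548 = 2987
Band 2: 4900 × 0.969 = 4748
Band 3: 5450 × 0.966 + 11200 × 0.565 = 5265 + 6328 = 11593
Net migration: Band 1 − 180 → 2807
Population now: 0–19=2807, 20–39=4748, 40+=11593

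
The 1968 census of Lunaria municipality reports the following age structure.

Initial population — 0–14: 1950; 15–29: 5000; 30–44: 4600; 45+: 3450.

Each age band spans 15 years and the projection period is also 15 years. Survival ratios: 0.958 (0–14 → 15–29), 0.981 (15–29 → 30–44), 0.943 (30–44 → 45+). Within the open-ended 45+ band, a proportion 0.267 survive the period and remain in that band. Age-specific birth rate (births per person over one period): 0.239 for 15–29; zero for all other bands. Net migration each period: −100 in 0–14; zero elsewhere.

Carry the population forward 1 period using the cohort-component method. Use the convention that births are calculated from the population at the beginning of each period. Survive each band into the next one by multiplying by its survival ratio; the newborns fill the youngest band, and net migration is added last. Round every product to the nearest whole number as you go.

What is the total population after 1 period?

Numbering the bands 1..4 from youngest to oldest:
Period 1:
Births: 5000 * 0.239 = 1195
Band 2: 1950 * 0.958 = 1868
Band 3: 5000 * 0.981 = 4905
Band 4: 4600 * 0.943 + 3450 * 0.267 = 4338 + 921 = 5259
Net migration: Band 1 − 100 → 1095
End of period: [1095, 1868, 4905, 5259]
Total after period 1: 1095 + 1868 + 4905 + 5259 = 13127

13127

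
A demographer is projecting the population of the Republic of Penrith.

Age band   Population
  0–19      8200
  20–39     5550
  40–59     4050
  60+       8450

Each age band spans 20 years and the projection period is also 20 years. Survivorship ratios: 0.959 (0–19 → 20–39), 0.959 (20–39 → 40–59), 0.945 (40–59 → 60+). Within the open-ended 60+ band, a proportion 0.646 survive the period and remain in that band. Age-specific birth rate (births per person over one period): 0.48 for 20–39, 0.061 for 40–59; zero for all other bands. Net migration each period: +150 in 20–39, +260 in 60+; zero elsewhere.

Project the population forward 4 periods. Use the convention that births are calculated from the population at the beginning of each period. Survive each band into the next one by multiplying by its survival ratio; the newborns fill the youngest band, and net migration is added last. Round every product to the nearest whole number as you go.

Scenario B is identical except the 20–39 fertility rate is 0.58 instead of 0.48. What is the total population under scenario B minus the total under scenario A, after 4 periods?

After projecting period 1:
Births: 5550 × 0.48 = 2664  |  4050 × 0.061 = 247 → 2911
20–39: 8200 × 0.959 = 7864
40–59: 5550 × 0.959 = 5322
60+: 4050 × 0.945 + 8450 × 0.646 = 3827 + 5459 = 9286
Net migration: 20–39 + 150 → 8014; 60+ + 260 → 9546
Population now: 0–19=2911, 20–39=8014, 40–59=5322, 60+=9546
After projecting period 2:
Births: 8014 × 0.48 = 3847  |  5322 × 0.061 = 325 → 4172
20–39: 2911 × 0.959 = 2792
40–59: 8014 × 0.959 = 7685
60+: 5322 × 0.945 + 9546 × 0.646 = 5029 + 6167 = 11196
Net migration: 20–39 + 150 → 2942; 60+ + 260 → 11456
Population now: 0–19=4172, 20–39=2942, 40–59=7685, 60+=11456
After projecting period 3:
Births: 2942 × 0.48 = 1412  |  7685 × 0.061 = 469 → 1881
20–39: 4172 × 0.959 = 4001
40–59: 2942 × 0.959 = 2821
60+: 7685 × 0.945 + 11456 × 0.646 = 7262 + 7401 = 14663
Net migration: 20–39 + 150 → 4151; 60+ + 260 → 14923
Population now: 0–19=1881, 20–39=4151, 40–59=2821, 60+=14923
After projecting period 4:
Births: 4151 × 0.48 = 1992  |  2821 × 0.061 = 172 → 2164
20–39: 1881 × 0.959 = 1804
40–59: 4151 × 0.959 = 3981
60+: 2821 × 0.945 + 14923 × 0.646 = 2666 + 9640 = 12306
Net migration: 20–39 + 150 → 1954; 60+ + 260 → 12566
Population now: 0–19=2164, 20–39=1954, 40–59=3981, 60+=12566
Scenario A total after 4 periods: 20665
Scenario B projection —
After projecting period 1:
Births: 5550 × 0.58 = 3219  |  4050 × 0.061 = 247 → 3466
20–39: 8200 × 0.959 = 7864
40–59: 5550 × 0.959 = 5322
60+: 4050 × 0.945 + 8450 × 0.646 = 3827 + 5459 = 9286
Net migration: 20–39 + 150 → 8014; 60+ + 260 → 9546
Population now: 0–19=3466, 20–39=8014, 40–59=5322, 60+=9546
After projecting period 2:
Births: 8014 × 0.58 = 4648  |  5322 × 0.061 = 325 → 4973
20–39: 3466 × 0.959 = 3324
40–59: 8014 × 0.959 = 7685
60+: 5322 × 0.945 + 9546 × 0.646 = 5029 + 6167 = 11196
Net migration: 20–39 + 150 → 3474; 60+ + 260 → 11456
Population now: 0–19=4973, 20–39=3474, 40–59=7685, 60+=11456
After projecting period 3:
Births: 3474 × 0.58 = 2015  |  7685 × 0.061 = 469 → 2484
20–39: 4973 × 0.959 = 4769
40–59: 3474 × 0.959 = 3332
60+: 7685 × 0.945 + 11456 × 0.646 = 7262 + 7401 = 14663
Net migration: 20–39 + 150 → 4919; 60+ + 260 → 14923
Population now: 0–19=2484, 20–39=4919, 40–59=3332, 60+=14923
After projecting period 4:
Births: 4919 × 0.58 = 2853  |  3332 × 0.061 = 203 → 3056
20–39: 2484 × 0.959 = 2382
40–59: 4919 × 0.959 = 4717
60+: 3332 × 0.945 + 14923 × 0.646 = 3149 + 9640 = 12789
Net migration: 20–39 + 150 → 2532; 60+ + 260 → 13049
Population now: 0–19=3056, 20–39=2532, 40–59=4717, 60+=13049
Scenario B total after 4 periods: 23354
Difference B − A = 23354 − 20665 = 2689

2689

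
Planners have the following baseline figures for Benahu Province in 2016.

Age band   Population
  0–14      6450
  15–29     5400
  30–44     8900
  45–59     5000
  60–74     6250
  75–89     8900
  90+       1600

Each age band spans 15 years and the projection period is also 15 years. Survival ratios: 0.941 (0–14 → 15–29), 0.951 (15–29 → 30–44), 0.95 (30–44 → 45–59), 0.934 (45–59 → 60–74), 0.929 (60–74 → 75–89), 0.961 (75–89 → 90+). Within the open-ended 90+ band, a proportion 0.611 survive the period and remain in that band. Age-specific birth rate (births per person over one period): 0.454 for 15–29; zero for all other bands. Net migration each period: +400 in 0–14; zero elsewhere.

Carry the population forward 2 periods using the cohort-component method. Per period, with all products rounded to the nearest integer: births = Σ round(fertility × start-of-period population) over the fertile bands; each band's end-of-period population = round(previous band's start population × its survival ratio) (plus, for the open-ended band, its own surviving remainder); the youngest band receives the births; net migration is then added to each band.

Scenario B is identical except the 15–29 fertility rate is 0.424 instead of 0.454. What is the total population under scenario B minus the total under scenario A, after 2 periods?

Let band 1 be 0–14 through band 7 = 90+.
— Period 1 —
Births: 5400 × 0.454 = 2452
Band 2: 6450 × 0.941 = 6069
Band 3: 5400 × 0.951 = 5135
Band 4: 8900 × 0.95 = 8455
Band 5: 5000 × 0.934 = 4670
Band 6: 6250 × 0.929 = 5806
Band 7: 8900 × 0.961 + 1600 × 0.611 = 8553 + 978 = 9531
Net migration: Band 1 + 400 → 2852
Giving 2852 / 6069 / 5135 / 8455 / 4670 / 5806 / 9531.
— Period 2 —
Births: 6069 × 0.454 = 2755
Band 2: 2852 × 0.941 = 2684
Band 3: 6069 × 0.951 = 5772
Band 4: 5135 × 0.95 = 4878
Band 5: 8455 × 0.934 = 7897
Band 6: 4670 × 0.929 = 4338
Band 7: 5806 × 0.961 + 9531 × 0.611 = 5580 + 5823 = 11403
Net migration: Band 1 + 400 → 3155
Giving 3155 / 2684 / 5772 / 4878 / 7897 / 4338 / 11403.
Scenario A total after 2 periods: 40127
Scenario B projection —
— Period 1 —
Births: 5400 × 0.424 = 2290
Band 2: 6450 × 0.941 = 6069
Band 3: 5400 × 0.951 = 5135
Band 4: 8900 × 0.95 = 8455
Band 5: 5000 × 0.934 = 4670
Band 6: 6250 × 0.929 = 5806
Band 7: 8900 × 0.961 + 1600 × 0.611 = 8553 + 978 = 9531
Net migration: Band 1 + 400 → 2690
Giving 2690 / 6069 / 5135 / 8455 / 4670 / 5806 / 9531.
— Period 2 —
Births: 6069 × 0.424 = 2573
Band 2: 2690 × 0.941 = 2531
Band 3: 6069 × 0.951 = 5772
Band 4: 5135 × 0.95 = 4878
Band 5: 8455 × 0.934 = 7897
Band 6: 4670 × 0.929 = 4338
Band 7: 5806 × 0.961 + 9531 × 0.611 = 5580 + 5823 = 11403
Net migration: Band 1 + 400 → 2973
Giving 2973 / 2531 / 5772 / 4878 / 7897 / 4338 / 11403.
Scenario B total after 2 periods: 39792
Difference B − A = 39792 − 40127 = -335

-335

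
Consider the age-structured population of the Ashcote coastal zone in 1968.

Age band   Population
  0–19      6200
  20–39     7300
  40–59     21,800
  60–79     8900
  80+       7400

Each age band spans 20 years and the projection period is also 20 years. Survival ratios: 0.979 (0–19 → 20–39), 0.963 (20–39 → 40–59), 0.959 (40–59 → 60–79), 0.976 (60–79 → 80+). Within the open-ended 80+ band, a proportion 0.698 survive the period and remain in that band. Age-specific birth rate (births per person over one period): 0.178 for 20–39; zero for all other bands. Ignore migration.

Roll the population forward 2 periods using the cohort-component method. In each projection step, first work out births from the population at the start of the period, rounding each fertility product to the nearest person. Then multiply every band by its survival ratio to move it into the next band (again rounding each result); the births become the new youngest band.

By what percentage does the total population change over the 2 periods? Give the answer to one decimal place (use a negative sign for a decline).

[period 1]
Births: 7300 × 0.178 = 1299
20–39: 6200 × 0.979 = 6070
40–59: 7300 × 0.963 = 7030
60–79: 21800 × 0.959 = 20906
80+: 8900 × 0.976 + 7400 × 0.698 = 8686 + 5165 = 13851
End of period: [1299, 6070, 7030, 20906, 13851]
[period 2]
Births: 6070 × 0.178 = 1080
20–39: 1299 × 0.979 = 1272
40–59: 6070 × 0.963 = 5845
60–79: 7030 × 0.959 = 6742
80+: 20906 × 0.976 + 13851 × 0.698 = 20404 + 9668 = 30072
End of period: [1080, 1272, 5845, 6742, 30072]
Total: 51600 → 45011; change = -6589; percentage change = -12.8%

-12.8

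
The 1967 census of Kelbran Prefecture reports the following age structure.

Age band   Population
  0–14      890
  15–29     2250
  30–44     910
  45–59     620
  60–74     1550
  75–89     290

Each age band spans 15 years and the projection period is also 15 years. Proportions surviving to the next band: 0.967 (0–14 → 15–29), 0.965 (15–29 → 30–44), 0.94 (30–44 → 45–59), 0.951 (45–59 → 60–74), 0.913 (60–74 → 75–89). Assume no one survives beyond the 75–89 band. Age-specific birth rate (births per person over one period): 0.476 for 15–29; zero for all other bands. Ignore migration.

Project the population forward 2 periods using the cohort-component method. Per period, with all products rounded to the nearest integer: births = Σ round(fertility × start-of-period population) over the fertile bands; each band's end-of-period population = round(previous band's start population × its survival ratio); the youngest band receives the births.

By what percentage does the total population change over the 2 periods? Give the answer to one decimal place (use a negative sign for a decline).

After projecting period 1:
Births: 2250 × 0.476 = 1071
15–29: 890 × 0.967 = 861
30–44: 2250 × 0.965 = 2171
45–59: 910 × 0.94 = 855
60–74: 620 × 0.951 = 590
75–89: 1550 × 0.913 = 1415
Population now: 0–14=1071, 15–29=861, 30–44=2171, 45–59=855, 60–74=590, 75–89=1415
After projecting period 2:
Births: 861 × 0.476 = 410
15–29: 1071 × 0.967 = 1036
30–44: 861 × 0.965 = 831
45–59: 2171 × 0.94 = 2041
60–74: 855 × 0.951 = 813
75–89: 590 × 0.913 = 539
Population now: 0–14=410, 15–29=1036, 30–44=831, 45–59=2041, 60–74=813, 75–89=539
Total: 6510 → 5670; change = -840; percentage change = -12.9%

-12.9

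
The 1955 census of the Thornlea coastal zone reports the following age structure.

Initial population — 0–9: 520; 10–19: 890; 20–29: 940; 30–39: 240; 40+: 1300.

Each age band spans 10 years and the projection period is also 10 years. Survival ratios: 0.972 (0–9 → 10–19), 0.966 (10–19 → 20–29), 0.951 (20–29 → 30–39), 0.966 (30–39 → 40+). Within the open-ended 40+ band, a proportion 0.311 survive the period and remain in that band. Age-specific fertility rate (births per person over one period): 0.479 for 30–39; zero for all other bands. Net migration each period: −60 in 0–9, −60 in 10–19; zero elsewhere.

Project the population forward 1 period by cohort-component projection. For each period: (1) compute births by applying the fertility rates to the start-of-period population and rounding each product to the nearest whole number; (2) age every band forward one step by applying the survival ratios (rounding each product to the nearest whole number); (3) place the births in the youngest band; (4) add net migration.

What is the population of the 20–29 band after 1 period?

860

(Bands numbered youngest = 1 to oldest = 5.)
After projecting period 1:
Births: 240 * 0.479 = 115
Band 2: 520 * 0.972 = 505
Band 3: 890 * 0.966 = 860
Band 4: 940 * 0.951 = 894
Band 5: 240 * 0.966 + 1300 * 0.311 = 232 + 404 = 636
Net migration: Band 1 − 60 → 55; Band 2 − 60 → 445
End of period: [55, 445, 860, 894, 636]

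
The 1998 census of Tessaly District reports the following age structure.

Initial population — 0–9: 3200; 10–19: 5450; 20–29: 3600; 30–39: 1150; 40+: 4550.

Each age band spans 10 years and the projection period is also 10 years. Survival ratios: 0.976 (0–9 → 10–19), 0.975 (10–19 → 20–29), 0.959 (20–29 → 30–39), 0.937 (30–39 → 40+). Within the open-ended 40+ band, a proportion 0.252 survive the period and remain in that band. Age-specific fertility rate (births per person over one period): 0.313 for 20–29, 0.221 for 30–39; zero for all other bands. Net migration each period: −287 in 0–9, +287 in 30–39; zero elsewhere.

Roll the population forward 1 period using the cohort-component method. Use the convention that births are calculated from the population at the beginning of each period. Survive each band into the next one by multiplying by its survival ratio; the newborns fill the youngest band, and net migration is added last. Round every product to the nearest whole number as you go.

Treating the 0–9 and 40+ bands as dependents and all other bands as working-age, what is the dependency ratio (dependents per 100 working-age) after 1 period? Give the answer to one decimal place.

27.3

Period 1:
Births: 3600 × 0.313 = 1127, 1150 × 0.221 = 254 → total 1381
10–19: 3200 × 0.976 = 3123
20–29: 5450 × 0.975 = 5314
30–39: 3600 × 0.959 = 3452
40+: 1150 × 0.937 + 4550 × 0.252 = 1078 + 1147 = 2225
Net migration: 0–9 − 287 → 1094; 30–39 + 287 → 3739
→ [1094, 3123, 5314, 3739, 2225]
Dependents (band 0–9 + band 40+) = 1094 + 2225 = 3319; working-age = 12176; ratio = 3319/12176 × 100 = 27.3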